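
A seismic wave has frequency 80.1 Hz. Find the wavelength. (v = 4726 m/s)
λ = v/f = 59 m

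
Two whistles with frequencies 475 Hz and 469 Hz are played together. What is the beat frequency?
6 Hz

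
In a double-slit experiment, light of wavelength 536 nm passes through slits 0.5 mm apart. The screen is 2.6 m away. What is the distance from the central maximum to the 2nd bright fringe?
y = mλL/d = 5.574 mm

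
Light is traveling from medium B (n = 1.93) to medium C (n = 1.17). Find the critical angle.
θc = arcsin(n₂/n₁) = 37.32°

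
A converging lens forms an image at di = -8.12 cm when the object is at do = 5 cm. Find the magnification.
M = −di/do = 1.624 (upright image)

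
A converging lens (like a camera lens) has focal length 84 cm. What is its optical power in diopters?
P = 1/f = 1.19 D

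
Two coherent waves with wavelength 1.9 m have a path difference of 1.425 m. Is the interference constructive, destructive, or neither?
neither (partial) — path difference = 0.75λ, neither a whole number of wavelengths nor an odd multiple of λ/2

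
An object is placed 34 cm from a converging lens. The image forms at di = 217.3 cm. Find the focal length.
1/f = 1/do + 1/di → f = 29.4 cm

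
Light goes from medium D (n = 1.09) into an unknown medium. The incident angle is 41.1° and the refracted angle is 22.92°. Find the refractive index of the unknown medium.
n₂ = n₁·sin θ₁ / sin θ₂ = 1.84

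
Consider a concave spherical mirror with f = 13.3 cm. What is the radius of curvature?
R = 2|f| = 26.6 cm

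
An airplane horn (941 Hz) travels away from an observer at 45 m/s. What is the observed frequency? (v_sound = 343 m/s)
f_obs = f·v/(v + v_s) = 831.9 Hz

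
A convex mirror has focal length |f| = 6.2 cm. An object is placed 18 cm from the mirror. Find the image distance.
f = −6.2 cm (convex); 1/di = 1/f − 1/do → di = -4.612 cm (virtual image, behind mirror)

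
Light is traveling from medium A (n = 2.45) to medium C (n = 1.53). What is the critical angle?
θc = arcsin(n₂/n₁) = 38.64°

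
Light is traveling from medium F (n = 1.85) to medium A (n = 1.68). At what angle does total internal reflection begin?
θc = arcsin(n₂/n₁) = 65.25°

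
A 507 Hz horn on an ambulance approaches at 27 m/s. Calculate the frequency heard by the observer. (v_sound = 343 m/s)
f_obs = f·v/(v − v_s) = 550.3 Hz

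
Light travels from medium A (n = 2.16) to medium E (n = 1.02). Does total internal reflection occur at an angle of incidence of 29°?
θc = arcsin(n₂/n₁) = 28.18°; 29° > θc, so yes — total internal reflection.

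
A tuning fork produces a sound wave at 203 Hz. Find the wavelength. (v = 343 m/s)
λ = v/f = 1.69 m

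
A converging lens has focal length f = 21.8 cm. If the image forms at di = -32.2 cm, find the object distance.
1/do = 1/f − 1/di → do = 13 cm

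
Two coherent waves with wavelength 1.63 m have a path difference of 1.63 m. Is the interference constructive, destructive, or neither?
constructive — path difference = 1λ, a whole number of wavelengths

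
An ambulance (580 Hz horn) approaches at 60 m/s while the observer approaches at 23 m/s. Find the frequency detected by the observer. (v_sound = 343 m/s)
f_obs = f·(v + v_o)/(v − v_s) = 750.1 Hz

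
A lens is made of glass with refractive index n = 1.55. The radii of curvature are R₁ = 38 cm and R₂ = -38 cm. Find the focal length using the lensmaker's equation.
1/f = (n − 1)(1/R₁ − 1/R₂) → f = 34.55 cm (converging lens)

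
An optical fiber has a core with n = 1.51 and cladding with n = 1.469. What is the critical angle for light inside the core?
θc = arcsin(n_cladding/n_core) = 76.62°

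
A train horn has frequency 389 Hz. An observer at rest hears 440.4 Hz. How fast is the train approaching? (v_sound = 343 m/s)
v_s = v·(1 − f/f_obs) = 40.03 m/s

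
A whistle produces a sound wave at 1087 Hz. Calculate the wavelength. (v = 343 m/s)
λ = v/f = 0.3155 m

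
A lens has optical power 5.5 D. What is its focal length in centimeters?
f = 1/P = 18.18 cm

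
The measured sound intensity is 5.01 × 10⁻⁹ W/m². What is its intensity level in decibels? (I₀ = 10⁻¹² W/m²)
β = 10·log₁₀(I/I₀) = 37 dB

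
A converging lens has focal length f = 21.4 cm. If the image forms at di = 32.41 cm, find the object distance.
1/do = 1/f − 1/di → do = 62.99 cm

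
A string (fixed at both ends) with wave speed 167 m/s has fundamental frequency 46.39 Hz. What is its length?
L = v/(2f₁) = 1.8 m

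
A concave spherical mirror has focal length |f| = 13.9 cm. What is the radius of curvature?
R = 2|f| = 27.8 cm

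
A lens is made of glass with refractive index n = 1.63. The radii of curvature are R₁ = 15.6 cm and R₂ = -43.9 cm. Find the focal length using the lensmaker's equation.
1/f = (n − 1)(1/R₁ − 1/R₂) → f = 18.27 cm (converging lens)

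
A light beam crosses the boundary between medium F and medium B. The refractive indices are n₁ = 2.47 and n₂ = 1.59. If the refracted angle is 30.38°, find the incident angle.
sin θ₁ = (n₂/n₁)·sin θ₂ → θ₁ = 19°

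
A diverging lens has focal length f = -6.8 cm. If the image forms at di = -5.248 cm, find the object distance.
1/do = 1/f − 1/di → do = 22.99 cm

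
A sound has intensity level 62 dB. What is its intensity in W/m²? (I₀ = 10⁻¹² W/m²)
I = I₀·10^(β/10) = 1.58 × 10⁻⁶ W/m²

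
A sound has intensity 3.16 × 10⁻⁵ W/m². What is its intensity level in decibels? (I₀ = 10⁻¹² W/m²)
β = 10·log₁₀(I/I₀) = 75 dB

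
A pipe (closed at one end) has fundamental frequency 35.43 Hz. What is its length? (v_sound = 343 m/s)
L = v/(4f₁) = 2.42 m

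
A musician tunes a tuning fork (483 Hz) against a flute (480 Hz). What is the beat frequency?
3 Hz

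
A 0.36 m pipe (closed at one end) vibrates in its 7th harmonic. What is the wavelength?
λₙ = 4L/n = 0.2057 m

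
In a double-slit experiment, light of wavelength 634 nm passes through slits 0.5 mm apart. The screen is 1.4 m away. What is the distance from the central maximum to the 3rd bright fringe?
y = mλL/d = 5.326 mm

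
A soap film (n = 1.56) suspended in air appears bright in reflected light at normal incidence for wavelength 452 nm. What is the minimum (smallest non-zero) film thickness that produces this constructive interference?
2nt = (m − ½)λ with m = 1 → t = (m − ½)λ/(2n) = 72.44 nm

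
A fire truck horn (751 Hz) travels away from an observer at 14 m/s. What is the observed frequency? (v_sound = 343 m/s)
f_obs = f·v/(v + v_s) = 721.5 Hz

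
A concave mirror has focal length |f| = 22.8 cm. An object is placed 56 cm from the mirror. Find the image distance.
f = +22.8 cm (concave); 1/di = 1/f − 1/do → di = 38.46 cm (real image, in front of mirror)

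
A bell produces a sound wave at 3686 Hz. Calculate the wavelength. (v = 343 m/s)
λ = v/f = 0.09305 m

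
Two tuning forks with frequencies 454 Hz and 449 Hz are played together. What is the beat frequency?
5 Hz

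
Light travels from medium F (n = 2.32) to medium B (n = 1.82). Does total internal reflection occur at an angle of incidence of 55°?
θc = arcsin(n₂/n₁) = 51.67°; 55° > θc, so yes — total internal reflection.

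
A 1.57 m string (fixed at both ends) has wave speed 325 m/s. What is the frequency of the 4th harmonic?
fₙ = nv/(2L) = 414 Hz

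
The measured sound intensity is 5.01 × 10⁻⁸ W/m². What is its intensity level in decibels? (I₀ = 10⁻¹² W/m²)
β = 10·log₁₀(I/I₀) = 47 dB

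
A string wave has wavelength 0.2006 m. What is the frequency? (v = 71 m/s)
f = v/λ = 353.9 Hz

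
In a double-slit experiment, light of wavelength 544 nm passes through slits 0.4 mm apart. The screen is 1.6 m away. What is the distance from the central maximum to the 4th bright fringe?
y = mλL/d = 8.704 mm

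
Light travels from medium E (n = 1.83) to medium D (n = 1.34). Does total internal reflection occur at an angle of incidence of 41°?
θc = arcsin(n₂/n₁) = 47.07°; 41° < θc, so no — the ray refracts.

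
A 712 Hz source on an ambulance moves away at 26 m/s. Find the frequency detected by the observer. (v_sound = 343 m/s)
f_obs = f·v/(v + v_s) = 661.8 Hz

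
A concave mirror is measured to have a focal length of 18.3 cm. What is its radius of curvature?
R = 2|f| = 36.6 cm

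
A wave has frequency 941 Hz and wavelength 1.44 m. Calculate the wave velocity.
v = fλ = 1355 m/s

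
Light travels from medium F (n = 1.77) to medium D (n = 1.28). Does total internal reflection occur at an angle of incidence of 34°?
θc = arcsin(n₂/n₁) = 46.32°; 34° < θc, so no — the ray refracts.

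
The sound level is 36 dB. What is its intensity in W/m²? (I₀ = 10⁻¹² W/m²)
I = I₀·10^(β/10) = 3.98 × 10⁻⁹ W/m²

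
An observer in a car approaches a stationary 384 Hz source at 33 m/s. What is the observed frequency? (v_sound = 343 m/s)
f_obs = f·(v + v_o)/v = 420.9 Hz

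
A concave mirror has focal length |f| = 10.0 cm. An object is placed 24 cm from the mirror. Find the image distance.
f = +10.0 cm (concave); 1/di = 1/f − 1/do → di = 17.14 cm (real image, in front of mirror)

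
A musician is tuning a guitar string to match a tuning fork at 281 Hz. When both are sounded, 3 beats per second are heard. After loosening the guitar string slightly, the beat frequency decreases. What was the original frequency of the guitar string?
284 Hz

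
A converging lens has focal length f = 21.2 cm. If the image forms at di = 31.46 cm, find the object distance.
1/do = 1/f − 1/di → do = 65.01 cm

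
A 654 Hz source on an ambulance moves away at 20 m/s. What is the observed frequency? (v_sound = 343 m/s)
f_obs = f·v/(v + v_s) = 618 Hz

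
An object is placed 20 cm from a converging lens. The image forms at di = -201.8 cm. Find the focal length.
1/f = 1/do + 1/di → f = 22.2 cm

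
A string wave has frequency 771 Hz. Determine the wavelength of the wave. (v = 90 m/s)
λ = v/f = 0.1167 m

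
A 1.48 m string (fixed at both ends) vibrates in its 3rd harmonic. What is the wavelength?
λₙ = 2L/n = 0.9867 m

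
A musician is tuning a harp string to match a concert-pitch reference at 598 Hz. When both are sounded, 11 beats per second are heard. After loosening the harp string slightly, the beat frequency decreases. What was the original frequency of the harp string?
609 Hz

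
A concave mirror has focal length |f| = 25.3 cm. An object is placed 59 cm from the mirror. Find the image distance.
f = +25.3 cm (concave); 1/di = 1/f − 1/do → di = 44.29 cm (real image, in front of mirror)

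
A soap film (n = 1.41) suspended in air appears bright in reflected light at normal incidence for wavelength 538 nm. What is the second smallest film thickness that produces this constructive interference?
2nt = (m − ½)λ with m = 2 → t = (m − ½)λ/(2n) = 286.2 nm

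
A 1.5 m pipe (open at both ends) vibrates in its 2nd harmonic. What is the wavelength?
λₙ = 2L/n = 1.5 m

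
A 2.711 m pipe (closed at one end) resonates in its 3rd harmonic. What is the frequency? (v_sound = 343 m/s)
fₙ = nv/(4L) = 94.89 Hz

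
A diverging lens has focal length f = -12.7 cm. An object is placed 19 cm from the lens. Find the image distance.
1/di = 1/f − 1/do → di = -7.612 cm (virtual image)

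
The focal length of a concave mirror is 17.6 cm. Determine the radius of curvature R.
R = 2|f| = 35.2 cm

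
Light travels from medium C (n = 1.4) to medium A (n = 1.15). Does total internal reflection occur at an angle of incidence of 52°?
θc = arcsin(n₂/n₁) = 55.23°; 52° < θc, so no — the ray refracts.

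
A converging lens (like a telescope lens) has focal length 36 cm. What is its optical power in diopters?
P = 1/f = 2.778 D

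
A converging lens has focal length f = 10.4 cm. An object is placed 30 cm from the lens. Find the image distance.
1/di = 1/f − 1/do → di = 15.92 cm (real image)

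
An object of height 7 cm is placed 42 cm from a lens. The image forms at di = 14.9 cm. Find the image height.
hi = (-di/do) × ho = -2.483 cm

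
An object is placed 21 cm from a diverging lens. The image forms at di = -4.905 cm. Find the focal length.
1/f = 1/do + 1/di → f = -6.4 cm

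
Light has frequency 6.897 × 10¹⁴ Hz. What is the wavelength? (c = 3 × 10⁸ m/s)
λ = c/f = 435 nm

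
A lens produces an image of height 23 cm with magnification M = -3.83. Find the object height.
ho = |hi|/|M| = 6.005 cm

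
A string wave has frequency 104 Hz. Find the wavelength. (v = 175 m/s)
λ = v/f = 1.683 m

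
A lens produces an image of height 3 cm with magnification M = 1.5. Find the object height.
ho = |hi|/|M| = 2 cm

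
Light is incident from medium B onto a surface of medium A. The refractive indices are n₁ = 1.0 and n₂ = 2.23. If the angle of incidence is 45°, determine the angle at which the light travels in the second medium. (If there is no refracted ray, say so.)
sin θ₂ = (n₁/n₂)·sin θ₁ = 0.3171 → θ₂ = 18.49°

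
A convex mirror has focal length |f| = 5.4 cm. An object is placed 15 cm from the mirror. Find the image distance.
f = −5.4 cm (convex); 1/di = 1/f − 1/do → di = -3.971 cm (virtual image, behind mirror)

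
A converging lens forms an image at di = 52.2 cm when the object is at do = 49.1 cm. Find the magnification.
M = −di/do = -1.063 (inverted image)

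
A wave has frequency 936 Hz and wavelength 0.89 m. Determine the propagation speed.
v = fλ = 833 m/s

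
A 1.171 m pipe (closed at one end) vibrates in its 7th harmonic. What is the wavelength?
λₙ = 4L/n = 0.6691 m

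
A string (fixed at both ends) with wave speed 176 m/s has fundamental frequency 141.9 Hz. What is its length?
L = v/(2f₁) = 0.6202 m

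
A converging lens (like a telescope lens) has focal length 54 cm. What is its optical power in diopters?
P = 1/f = 1.852 D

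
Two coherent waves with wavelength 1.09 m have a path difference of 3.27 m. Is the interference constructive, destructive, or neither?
constructive — path difference = 3λ, a whole number of wavelengths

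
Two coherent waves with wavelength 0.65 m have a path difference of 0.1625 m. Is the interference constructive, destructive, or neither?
neither (partial) — path difference = 0.25λ, neither a whole number of wavelengths nor an odd multiple of λ/2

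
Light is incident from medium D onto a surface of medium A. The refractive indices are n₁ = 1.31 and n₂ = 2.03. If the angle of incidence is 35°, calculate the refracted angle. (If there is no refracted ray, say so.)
sin θ₂ = (n₁/n₂)·sin θ₁ = 0.3701 → θ₂ = 21.72°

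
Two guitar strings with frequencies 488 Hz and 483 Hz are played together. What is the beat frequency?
5 Hz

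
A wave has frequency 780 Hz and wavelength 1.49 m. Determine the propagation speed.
v = fλ = 1162 m/s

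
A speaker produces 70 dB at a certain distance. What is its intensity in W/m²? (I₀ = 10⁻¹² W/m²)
I = I₀·10^(β/10) = 1.00 × 10⁻⁵ W/m²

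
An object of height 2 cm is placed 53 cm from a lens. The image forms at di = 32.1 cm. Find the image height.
hi = (-di/do) × ho = -1.211 cm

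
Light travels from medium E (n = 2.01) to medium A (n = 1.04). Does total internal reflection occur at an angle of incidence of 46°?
θc = arcsin(n₂/n₁) = 31.16°; 46° > θc, so yes — total internal reflection.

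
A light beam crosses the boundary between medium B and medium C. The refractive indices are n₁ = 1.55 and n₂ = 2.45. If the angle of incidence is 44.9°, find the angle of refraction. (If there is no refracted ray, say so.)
sin θ₂ = (n₁/n₂)·sin θ₁ = 0.4466 → θ₂ = 26.52°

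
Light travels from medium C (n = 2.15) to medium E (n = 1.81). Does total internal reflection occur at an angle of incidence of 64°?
θc = arcsin(n₂/n₁) = 57.34°; 64° > θc, so yes — total internal reflection.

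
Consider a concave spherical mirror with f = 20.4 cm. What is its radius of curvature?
R = 2|f| = 40.8 cm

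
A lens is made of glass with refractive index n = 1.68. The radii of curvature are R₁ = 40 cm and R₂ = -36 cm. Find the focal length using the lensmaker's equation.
1/f = (n − 1)(1/R₁ − 1/R₂) → f = 27.86 cm (converging lens)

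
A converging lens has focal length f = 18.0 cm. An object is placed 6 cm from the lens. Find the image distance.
1/di = 1/f − 1/do → di = -9 cm (virtual image)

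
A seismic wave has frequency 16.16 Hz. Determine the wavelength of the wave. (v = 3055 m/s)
λ = v/f = 189 m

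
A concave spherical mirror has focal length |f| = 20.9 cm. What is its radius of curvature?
R = 2|f| = 41.8 cm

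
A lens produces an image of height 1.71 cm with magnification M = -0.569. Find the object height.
ho = |hi|/|M| = 3.005 cm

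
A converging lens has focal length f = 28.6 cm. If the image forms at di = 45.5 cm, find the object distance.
1/do = 1/f − 1/di → do = 77 cm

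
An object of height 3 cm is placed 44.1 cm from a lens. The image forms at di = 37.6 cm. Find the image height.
hi = (-di/do) × ho = -2.558 cm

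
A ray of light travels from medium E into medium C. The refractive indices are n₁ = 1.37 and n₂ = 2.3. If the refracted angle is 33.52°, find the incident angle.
sin θ₁ = (n₂/n₁)·sin θ₂ → θ₁ = 67.99°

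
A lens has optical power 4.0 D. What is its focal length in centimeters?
f = 1/P = 25 cm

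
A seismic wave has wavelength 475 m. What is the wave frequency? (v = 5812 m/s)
f = v/λ = 12.24 Hz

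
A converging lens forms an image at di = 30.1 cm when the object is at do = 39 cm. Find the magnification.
M = −di/do = -0.7718 (inverted image)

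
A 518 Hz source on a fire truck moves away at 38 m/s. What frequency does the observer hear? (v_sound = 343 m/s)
f_obs = f·v/(v + v_s) = 466.3 Hz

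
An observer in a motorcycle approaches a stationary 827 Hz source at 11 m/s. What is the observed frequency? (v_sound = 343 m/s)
f_obs = f·(v + v_o)/v = 853.5 Hz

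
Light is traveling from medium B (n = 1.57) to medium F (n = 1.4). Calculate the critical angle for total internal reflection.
θc = arcsin(n₂/n₁) = 63.09°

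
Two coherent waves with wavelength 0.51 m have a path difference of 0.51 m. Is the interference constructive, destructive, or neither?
constructive — path difference = 1λ, a whole number of wavelengths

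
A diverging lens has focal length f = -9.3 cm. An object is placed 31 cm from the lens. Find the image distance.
1/di = 1/f − 1/do → di = -7.154 cm (virtual image)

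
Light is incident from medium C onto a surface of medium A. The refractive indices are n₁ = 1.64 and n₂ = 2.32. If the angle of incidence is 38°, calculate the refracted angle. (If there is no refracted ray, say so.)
sin θ₂ = (n₁/n₂)·sin θ₁ = 0.4352 → θ₂ = 25.8°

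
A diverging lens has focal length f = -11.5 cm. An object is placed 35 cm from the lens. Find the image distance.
1/di = 1/f − 1/do → di = -8.656 cm (virtual image)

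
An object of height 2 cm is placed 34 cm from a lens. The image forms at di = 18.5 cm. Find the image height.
hi = (-di/do) × ho = -1.088 cm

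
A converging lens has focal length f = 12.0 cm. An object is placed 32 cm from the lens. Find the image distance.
1/di = 1/f − 1/do → di = 19.2 cm (real image)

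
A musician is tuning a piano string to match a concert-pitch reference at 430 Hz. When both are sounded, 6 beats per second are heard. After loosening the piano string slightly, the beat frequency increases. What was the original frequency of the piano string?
424 Hz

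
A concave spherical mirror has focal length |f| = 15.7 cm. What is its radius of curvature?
R = 2|f| = 31.4 cm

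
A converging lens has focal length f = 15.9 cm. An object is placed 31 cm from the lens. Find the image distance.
1/di = 1/f − 1/do → di = 32.64 cm (real image)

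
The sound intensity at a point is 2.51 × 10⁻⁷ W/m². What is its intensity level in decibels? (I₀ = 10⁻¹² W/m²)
β = 10·log₁₀(I/I₀) = 54 dB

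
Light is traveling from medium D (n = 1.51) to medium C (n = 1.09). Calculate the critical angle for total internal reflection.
θc = arcsin(n₂/n₁) = 46.21°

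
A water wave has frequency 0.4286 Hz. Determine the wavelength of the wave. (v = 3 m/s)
λ = v/f = 7 m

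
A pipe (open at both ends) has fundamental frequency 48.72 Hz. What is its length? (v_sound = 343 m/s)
L = v/(2f₁) = 3.52 m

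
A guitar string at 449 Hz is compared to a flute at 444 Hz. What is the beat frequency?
5 Hz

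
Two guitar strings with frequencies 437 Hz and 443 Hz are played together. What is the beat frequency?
6 Hz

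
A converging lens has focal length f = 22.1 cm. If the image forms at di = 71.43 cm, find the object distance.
1/do = 1/f − 1/di → do = 32 cm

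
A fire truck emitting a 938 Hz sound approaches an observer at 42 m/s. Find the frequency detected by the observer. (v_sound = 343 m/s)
f_obs = f·v/(v − v_s) = 1069 Hz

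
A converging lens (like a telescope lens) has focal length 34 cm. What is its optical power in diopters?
P = 1/f = 2.941 D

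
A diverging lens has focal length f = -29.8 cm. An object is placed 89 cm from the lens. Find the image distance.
1/di = 1/f − 1/do → di = -22.32 cm (virtual image)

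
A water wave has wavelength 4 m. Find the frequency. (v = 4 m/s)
f = v/λ = 1 Hz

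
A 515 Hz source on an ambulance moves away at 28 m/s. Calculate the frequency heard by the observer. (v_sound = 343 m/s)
f_obs = f·v/(v + v_s) = 476.1 Hz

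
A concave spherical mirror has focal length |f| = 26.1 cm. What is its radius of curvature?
R = 2|f| = 52.2 cm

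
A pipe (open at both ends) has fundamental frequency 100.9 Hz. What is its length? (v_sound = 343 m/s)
L = v/(2f₁) = 1.7 m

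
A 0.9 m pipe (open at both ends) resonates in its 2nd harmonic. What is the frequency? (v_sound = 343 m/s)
fₙ = nv/(2L) = 381.1 Hz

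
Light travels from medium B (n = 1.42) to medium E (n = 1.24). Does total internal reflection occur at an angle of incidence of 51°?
θc = arcsin(n₂/n₁) = 60.84°; 51° < θc, so no — the ray refracts.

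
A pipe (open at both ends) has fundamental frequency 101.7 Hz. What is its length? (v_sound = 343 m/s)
L = v/(2f₁) = 1.686 m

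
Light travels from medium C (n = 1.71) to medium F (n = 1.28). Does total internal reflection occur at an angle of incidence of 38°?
θc = arcsin(n₂/n₁) = 48.46°; 38° < θc, so no — the ray refracts.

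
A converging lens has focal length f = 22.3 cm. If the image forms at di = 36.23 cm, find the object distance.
1/do = 1/f − 1/di → do = 58 cm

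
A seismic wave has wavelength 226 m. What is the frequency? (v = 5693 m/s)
f = v/λ = 25.19 Hz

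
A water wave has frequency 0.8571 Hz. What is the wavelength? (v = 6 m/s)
λ = v/f = 7 m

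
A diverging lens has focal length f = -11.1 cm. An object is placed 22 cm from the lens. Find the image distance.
1/di = 1/f − 1/do → di = -7.378 cm (virtual image)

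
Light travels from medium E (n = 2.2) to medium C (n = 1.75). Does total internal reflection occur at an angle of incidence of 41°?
θc = arcsin(n₂/n₁) = 52.7°; 41° < θc, so no — the ray refracts.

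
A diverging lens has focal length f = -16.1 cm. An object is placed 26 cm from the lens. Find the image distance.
1/di = 1/f − 1/do → di = -9.943 cm (virtual image)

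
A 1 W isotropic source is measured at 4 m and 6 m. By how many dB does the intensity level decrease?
Δβ = 20·log₁₀(r₂/r₁) = 3.522 dB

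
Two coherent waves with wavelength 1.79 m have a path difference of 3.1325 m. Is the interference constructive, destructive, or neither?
neither (partial) — path difference = 1.75λ, neither a whole number of wavelengths nor an odd multiple of λ/2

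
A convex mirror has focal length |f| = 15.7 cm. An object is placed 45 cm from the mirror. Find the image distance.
f = −15.7 cm (convex); 1/di = 1/f − 1/do → di = -11.64 cm (virtual image, behind mirror)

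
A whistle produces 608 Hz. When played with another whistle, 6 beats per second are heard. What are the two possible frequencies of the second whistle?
f₂ = 608 ± 6 Hz → 614 Hz or 602 Hz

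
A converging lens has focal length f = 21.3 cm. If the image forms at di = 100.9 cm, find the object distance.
1/do = 1/f − 1/di → do = 27 cm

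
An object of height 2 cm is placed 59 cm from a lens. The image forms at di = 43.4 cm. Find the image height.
hi = (-di/do) × ho = -1.471 cm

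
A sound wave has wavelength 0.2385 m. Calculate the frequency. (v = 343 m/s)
f = v/λ = 1438 Hz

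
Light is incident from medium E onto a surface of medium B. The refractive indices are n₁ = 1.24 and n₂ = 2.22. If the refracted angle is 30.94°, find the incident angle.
sin θ₁ = (n₂/n₁)·sin θ₂ → θ₁ = 67°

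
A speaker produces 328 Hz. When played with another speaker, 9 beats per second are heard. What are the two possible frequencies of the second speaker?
f₂ = 328 ± 9 Hz → 337 Hz or 319 Hz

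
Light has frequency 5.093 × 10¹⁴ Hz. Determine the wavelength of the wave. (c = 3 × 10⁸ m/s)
λ = c/f = 589 nm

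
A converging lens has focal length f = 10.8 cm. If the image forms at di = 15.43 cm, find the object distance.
1/do = 1/f − 1/di → do = 35.99 cm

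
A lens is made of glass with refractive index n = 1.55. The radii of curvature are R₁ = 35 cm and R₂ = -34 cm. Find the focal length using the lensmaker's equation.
1/f = (n − 1)(1/R₁ − 1/R₂) → f = 31.36 cm (converging lens)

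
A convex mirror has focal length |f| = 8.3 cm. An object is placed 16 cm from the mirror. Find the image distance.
f = −8.3 cm (convex); 1/di = 1/f − 1/do → di = -5.465 cm (virtual image, behind mirror)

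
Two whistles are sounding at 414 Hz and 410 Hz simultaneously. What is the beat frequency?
4 Hz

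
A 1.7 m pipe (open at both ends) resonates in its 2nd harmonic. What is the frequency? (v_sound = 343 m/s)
fₙ = nv/(2L) = 201.8 Hz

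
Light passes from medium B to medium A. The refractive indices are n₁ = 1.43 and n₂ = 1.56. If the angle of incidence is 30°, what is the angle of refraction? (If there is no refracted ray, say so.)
sin θ₂ = (n₁/n₂)·sin θ₁ = 0.4583 → θ₂ = 27.28°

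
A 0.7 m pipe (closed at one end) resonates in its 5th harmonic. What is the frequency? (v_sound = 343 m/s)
fₙ = nv/(4L) = 612.5 Hz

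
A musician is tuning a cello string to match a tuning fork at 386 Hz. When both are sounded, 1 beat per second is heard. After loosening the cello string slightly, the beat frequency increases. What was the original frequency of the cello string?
385 Hz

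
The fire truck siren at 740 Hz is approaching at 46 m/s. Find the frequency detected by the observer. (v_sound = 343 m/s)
f_obs = f·v/(v − v_s) = 854.6 Hz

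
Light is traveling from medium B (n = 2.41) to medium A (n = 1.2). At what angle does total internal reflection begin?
θc = arcsin(n₂/n₁) = 29.86°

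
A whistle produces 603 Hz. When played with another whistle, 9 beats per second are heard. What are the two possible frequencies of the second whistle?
f₂ = 603 ± 9 Hz → 612 Hz or 594 Hz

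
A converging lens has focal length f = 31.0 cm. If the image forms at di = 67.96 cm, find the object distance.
1/do = 1/f − 1/di → do = 57 cm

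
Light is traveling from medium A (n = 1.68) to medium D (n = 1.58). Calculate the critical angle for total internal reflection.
θc = arcsin(n₂/n₁) = 70.13°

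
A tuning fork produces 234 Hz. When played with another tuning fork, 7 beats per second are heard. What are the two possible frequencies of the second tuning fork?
f₂ = 234 ± 7 Hz → 241 Hz or 227 Hz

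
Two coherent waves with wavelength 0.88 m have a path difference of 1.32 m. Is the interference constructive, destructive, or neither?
destructive — path difference = 1.5λ, an odd multiple of λ/2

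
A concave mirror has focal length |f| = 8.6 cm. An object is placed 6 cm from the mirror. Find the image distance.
f = +8.6 cm (concave); 1/di = 1/f − 1/do → di = -19.85 cm (virtual image, behind mirror)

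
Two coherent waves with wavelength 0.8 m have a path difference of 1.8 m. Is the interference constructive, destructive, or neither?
neither (partial) — path difference = 2.25λ, neither a whole number of wavelengths nor an odd multiple of λ/2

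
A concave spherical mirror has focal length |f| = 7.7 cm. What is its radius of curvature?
R = 2|f| = 15.4 cm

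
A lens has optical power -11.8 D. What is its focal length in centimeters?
f = 1/P = -8.475 cm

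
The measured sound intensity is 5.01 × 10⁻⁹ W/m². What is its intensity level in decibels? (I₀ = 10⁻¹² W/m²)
β = 10·log₁₀(I/I₀) = 37 dB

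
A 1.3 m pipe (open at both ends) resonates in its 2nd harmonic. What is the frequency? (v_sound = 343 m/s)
fₙ = nv/(2L) = 263.8 Hz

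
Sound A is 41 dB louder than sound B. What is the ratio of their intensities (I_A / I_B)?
I_A/I_B = 10^(Δβ/10) = 12590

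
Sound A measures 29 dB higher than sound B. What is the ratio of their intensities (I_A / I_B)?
I_A/I_B = 10^(Δβ/10) = 794.3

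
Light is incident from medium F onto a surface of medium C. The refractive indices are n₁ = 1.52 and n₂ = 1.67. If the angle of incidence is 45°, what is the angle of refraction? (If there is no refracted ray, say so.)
sin θ₂ = (n₁/n₂)·sin θ₁ = 0.6436 → θ₂ = 40.06°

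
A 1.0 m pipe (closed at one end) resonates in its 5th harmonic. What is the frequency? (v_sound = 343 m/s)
fₙ = nv/(4L) = 428.8 Hz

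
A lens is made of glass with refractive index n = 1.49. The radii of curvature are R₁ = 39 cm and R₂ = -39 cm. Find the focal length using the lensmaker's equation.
1/f = (n − 1)(1/R₁ − 1/R₂) → f = 39.8 cm (converging lens)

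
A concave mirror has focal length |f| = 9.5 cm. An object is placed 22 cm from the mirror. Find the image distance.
f = +9.5 cm (concave); 1/di = 1/f − 1/do → di = 16.72 cm (real image, in front of mirror)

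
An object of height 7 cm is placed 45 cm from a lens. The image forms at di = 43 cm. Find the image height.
hi = (-di/do) × ho = -6.689 cm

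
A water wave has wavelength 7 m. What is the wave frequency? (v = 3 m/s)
f = v/λ = 0.4286 Hz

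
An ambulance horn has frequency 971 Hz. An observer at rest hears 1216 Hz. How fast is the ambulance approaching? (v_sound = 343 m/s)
v_s = v·(1 − f/f_obs) = 69.11 m/s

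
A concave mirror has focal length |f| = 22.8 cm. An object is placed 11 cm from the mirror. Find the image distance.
f = +22.8 cm (concave); 1/di = 1/f − 1/do → di = -21.25 cm (virtual image, behind mirror)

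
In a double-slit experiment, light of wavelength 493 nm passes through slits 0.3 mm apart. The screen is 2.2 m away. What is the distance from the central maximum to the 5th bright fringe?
y = mλL/d = 18.08 mm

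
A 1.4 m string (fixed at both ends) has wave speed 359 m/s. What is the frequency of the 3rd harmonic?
fₙ = nv/(2L) = 384.6 Hz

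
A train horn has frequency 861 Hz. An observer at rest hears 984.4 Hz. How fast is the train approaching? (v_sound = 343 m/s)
v_s = v·(1 − f/f_obs) = 43 m/s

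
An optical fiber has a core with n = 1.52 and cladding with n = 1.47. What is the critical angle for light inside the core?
θc = arcsin(n_cladding/n_core) = 75.26°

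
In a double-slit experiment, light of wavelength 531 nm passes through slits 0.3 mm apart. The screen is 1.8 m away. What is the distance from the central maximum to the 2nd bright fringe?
y = mλL/d = 6.372 mm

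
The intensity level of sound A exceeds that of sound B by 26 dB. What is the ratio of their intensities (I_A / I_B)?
I_A/I_B = 10^(Δβ/10) = 398.1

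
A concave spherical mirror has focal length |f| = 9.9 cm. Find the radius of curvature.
R = 2|f| = 19.8 cm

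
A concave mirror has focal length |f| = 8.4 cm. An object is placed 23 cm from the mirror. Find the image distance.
f = +8.4 cm (concave); 1/di = 1/f − 1/do → di = 13.23 cm (real image, in front of mirror)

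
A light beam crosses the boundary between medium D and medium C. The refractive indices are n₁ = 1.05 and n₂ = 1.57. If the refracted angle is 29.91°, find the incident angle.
sin θ₁ = (n₂/n₁)·sin θ₂ → θ₁ = 48.21°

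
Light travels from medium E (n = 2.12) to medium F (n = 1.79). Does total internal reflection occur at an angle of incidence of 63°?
θc = arcsin(n₂/n₁) = 57.6°; 63° > θc, so yes — total internal reflection.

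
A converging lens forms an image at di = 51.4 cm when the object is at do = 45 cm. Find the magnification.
M = −di/do = -1.142 (inverted image)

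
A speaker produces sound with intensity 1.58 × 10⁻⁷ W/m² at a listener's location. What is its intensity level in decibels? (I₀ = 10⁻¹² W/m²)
β = 10·log₁₀(I/I₀) = 51.99 dB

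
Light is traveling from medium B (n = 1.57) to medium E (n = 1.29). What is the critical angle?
θc = arcsin(n₂/n₁) = 55.25°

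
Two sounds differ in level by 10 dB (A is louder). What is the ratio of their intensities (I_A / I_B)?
I_A/I_B = 10^(Δβ/10) = 10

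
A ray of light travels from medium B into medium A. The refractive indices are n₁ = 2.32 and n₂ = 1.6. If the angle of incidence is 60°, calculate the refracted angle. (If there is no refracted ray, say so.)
sin θ₂ = (n₁/n₂)·sin θ₁ = 1.256 > 1, so there is no refracted ray — the light undergoes total internal reflection.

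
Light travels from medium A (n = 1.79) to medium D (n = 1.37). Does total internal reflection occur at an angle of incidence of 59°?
θc = arcsin(n₂/n₁) = 49.94°; 59° > θc, so yes — total internal reflection.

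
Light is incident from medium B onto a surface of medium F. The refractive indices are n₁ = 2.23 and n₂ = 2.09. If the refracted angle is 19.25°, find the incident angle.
sin θ₁ = (n₂/n₁)·sin θ₂ → θ₁ = 18°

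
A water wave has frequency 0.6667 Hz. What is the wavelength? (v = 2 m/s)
λ = v/f = 3 m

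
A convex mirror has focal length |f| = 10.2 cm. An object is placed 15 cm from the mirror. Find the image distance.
f = −10.2 cm (convex); 1/di = 1/f − 1/do → di = -6.071 cm (virtual image, behind mirror)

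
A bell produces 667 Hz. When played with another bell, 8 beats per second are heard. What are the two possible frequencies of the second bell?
f₂ = 667 ± 8 Hz → 675 Hz or 659 Hz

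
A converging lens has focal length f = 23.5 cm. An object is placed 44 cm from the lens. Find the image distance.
1/di = 1/f − 1/do → di = 50.44 cm (real image)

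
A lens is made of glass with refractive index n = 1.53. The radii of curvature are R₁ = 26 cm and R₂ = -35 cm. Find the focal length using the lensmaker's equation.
1/f = (n − 1)(1/R₁ − 1/R₂) → f = 28.15 cm (converging lens)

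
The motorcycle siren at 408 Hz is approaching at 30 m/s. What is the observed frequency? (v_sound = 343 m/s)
f_obs = f·v/(v − v_s) = 447.1 Hz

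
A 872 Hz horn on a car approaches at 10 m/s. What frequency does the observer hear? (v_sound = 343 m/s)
f_obs = f·v/(v − v_s) = 898.2 Hz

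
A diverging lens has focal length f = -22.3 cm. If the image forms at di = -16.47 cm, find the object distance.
1/do = 1/f − 1/di → do = 63 cm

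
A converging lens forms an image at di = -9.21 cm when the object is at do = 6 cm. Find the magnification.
M = −di/do = 1.535 (upright image)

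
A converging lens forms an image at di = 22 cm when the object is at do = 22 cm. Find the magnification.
M = −di/do = -1 (inverted image)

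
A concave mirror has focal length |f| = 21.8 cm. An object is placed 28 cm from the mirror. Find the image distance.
f = +21.8 cm (concave); 1/di = 1/f − 1/do → di = 98.45 cm (real image, in front of mirror)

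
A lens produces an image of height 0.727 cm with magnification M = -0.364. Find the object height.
ho = |hi|/|M| = 1.997 cm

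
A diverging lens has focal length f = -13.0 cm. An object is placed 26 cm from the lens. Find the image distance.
1/di = 1/f − 1/do → di = -8.667 cm (virtual image)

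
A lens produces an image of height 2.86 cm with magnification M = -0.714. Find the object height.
ho = |hi|/|M| = 4.006 cm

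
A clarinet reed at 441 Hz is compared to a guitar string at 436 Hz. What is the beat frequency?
5 Hz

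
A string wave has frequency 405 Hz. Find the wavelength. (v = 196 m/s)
λ = v/f = 0.484 m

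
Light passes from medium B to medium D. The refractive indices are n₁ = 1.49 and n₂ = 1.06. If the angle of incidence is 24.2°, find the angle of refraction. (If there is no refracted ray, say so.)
sin θ₂ = (n₁/n₂)·sin θ₁ = 0.5762 → θ₂ = 35.18°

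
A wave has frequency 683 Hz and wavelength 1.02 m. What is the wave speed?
v = fλ = 696.7 m/s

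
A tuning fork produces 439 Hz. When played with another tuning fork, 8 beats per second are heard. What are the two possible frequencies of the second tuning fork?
f₂ = 439 ± 8 Hz → 447 Hz or 431 Hz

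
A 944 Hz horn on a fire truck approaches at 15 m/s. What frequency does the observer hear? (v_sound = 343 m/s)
f_obs = f·v/(v − v_s) = 987.2 Hz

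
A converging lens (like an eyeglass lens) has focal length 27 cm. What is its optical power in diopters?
P = 1/f = 3.704 D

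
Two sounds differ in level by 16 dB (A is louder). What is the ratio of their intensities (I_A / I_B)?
I_A/I_B = 10^(Δβ/10) = 39.81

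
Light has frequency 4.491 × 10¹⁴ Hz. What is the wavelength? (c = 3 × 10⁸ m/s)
λ = c/f = 668 nm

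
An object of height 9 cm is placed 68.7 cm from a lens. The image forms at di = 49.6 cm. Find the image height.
hi = (-di/do) × ho = -6.498 cm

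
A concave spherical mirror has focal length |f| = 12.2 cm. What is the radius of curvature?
R = 2|f| = 24.4 cm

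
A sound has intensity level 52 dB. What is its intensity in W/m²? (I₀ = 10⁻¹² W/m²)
I = I₀·10^(β/10) = 1.58 × 10⁻⁷ W/m²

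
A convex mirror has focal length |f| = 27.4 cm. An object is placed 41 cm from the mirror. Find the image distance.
f = −27.4 cm (convex); 1/di = 1/f − 1/do → di = -16.42 cm (virtual image, behind mirror)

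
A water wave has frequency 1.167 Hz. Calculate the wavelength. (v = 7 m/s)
λ = v/f = 5.998 m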